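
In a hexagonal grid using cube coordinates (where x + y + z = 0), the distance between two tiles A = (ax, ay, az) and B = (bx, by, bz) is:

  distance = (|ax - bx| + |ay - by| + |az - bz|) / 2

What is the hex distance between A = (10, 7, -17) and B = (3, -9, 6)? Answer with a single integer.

Answer: 23

Derivation:
|ax - bx| = |10 - 3| = 7
|ay - by| = |7 - (-9)| = 16
|az - bz| = |-17 - 6| = 23
distance = (7 + 16 + 23) / 2 = 46 / 2 = 23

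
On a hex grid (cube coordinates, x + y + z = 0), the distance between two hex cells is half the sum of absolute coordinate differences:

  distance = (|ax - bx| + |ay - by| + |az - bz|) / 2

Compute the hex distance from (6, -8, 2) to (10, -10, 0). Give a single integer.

Answer: 4

Derivation:
|ax - bx| = |6 - 10| = 4
|ay - by| = |-8 - (-10)| = 2
|az - bz| = |2 - 0| = 2
distance = (4 + 2 + 2) / 2 = 8 / 2 = 4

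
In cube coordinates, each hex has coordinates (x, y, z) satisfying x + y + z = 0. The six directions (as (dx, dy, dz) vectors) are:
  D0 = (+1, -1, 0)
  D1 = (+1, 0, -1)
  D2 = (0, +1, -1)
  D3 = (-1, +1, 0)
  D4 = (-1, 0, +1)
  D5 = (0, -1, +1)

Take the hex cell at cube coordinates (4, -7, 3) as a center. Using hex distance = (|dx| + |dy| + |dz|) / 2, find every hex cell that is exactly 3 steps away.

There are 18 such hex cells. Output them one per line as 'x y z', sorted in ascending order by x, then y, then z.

Answer: 1 -7 6
1 -6 5
1 -5 4
1 -4 3
2 -8 6
2 -4 2
3 -9 6
3 -4 1
4 -10 6
4 -4 0
5 -10 5
5 -5 0
6 -10 4
6 -6 0
7 -10 3
7 -9 2
7 -8 1
7 -7 0

Derivation:
Walk ring at distance 3 from (4, -7, 3):
Start at center + D4*3 = (1, -7, 6)
  hex 0: (1, -7, 6)
  hex 1: (2, -8, 6)
  hex 2: (3, -9, 6)
  hex 3: (4, -10, 6)
  hex 4: (5, -10, 5)
  hex 5: (6, -10, 4)
  hex 6: (7, -10, 3)
  hex 7: (7, -9, 2)
  hex 8: (7, -8, 1)
  hex 9: (7, -7, 0)
  hex 10: (6, -6, 0)
  hex 11: (5, -5, 0)
  hex 12: (4, -4, 0)
  hex 13: (3, -4, 1)
  hex 14: (2, -4, 2)
  hex 15: (1, -4, 3)
  hex 16: (1, -5, 4)
  hex 17: (1, -6, 5)
Sorted: 18 hexes.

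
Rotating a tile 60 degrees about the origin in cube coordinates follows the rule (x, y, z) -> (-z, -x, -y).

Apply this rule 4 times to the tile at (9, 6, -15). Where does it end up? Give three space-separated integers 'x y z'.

Answer: -15 9 6

Derivation:
Start: (9, 6, -15)
Step 1: (9, 6, -15) -> (-(-15), -(9), -(6)) = (15, -9, -6)
Step 2: (15, -9, -6) -> (-(-6), -(15), -(-9)) = (6, -15, 9)
Step 3: (6, -15, 9) -> (-(9), -(6), -(-15)) = (-9, -6, 15)
Step 4: (-9, -6, 15) -> (-(15), -(-9), -(-6)) = (-15, 9, 6)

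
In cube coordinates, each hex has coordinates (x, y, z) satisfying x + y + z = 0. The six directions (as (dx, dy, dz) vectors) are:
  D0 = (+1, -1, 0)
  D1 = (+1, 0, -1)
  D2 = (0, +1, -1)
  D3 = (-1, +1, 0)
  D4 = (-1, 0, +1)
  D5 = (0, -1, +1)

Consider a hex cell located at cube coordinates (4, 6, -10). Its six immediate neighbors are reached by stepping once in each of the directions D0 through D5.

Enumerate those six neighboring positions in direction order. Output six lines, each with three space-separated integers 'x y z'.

Center: (4, 6, -10). Add each direction:
  D0: (4, 6, -10) + (1, -1, 0) = (5, 5, -10)
  D1: (4, 6, -10) + (1, 0, -1) = (5, 6, -11)
  D2: (4, 6, -10) + (0, 1, -1) = (4, 7, -11)
  D3: (4, 6, -10) + (-1, 1, 0) = (3, 7, -10)
  D4: (4, 6, -10) + (-1, 0, 1) = (3, 6, -9)
  D5: (4, 6, -10) + (0, -1, 1) = (4, 5, -9)

Answer: 5 5 -10
5 6 -11
4 7 -11
3 7 -10
3 6 -9
4 5 -9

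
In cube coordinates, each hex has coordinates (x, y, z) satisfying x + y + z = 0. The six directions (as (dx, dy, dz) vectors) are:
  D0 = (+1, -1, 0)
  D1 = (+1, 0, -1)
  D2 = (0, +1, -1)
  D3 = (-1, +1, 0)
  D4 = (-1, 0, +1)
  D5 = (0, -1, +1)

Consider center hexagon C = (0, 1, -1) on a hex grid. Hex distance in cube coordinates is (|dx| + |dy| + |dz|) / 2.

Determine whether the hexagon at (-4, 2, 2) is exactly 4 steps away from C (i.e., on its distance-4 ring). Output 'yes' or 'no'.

Answer: yes

Derivation:
|px - cx| = |-4 - 0| = 4
|py - cy| = |2 - 1| = 1
|pz - cz| = |2 - (-1)| = 3
distance = (4+1+3)/2 = 8/2 = 4
radius = 4; distance == radius -> yes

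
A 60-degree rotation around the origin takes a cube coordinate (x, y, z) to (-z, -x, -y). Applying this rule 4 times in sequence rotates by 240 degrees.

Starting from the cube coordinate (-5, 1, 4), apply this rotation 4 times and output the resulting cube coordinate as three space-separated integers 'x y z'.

Start: (-5, 1, 4)
Step 1: (-5, 1, 4) -> (-(4), -(-5), -(1)) = (-4, 5, -1)
Step 2: (-4, 5, -1) -> (-(-1), -(-4), -(5)) = (1, 4, -5)
Step 3: (1, 4, -5) -> (-(-5), -(1), -(4)) = (5, -1, -4)
Step 4: (5, -1, -4) -> (-(-4), -(5), -(-1)) = (4, -5, 1)

Answer: 4 -5 1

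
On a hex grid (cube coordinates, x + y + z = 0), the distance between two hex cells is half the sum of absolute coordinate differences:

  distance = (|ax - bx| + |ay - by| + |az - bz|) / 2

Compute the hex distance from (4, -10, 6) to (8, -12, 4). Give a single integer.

|ax - bx| = |4 - 8| = 4
|ay - by| = |-10 - (-12)| = 2
|az - bz| = |6 - 4| = 2
distance = (4 + 2 + 2) / 2 = 8 / 2 = 4

Answer: 4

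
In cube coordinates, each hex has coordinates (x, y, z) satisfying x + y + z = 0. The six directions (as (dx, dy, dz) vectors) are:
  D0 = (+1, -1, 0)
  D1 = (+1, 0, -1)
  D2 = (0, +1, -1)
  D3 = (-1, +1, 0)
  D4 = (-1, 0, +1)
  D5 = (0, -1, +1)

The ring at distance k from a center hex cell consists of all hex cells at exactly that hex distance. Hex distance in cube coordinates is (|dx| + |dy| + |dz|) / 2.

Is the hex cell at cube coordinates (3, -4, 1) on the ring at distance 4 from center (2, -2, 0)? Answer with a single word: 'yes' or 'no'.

|px - cx| = |3 - 2| = 1
|py - cy| = |-4 - (-2)| = 2
|pz - cz| = |1 - 0| = 1
distance = (1+2+1)/2 = 4/2 = 2
radius = 4; distance != radius -> no

Answer: no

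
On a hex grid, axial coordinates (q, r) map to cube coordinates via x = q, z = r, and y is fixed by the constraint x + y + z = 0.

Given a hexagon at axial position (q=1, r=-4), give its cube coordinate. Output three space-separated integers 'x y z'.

x = q = 1
z = r = -4
y = -x - z = -(1) - (-4) = 3

Answer: 1 3 -4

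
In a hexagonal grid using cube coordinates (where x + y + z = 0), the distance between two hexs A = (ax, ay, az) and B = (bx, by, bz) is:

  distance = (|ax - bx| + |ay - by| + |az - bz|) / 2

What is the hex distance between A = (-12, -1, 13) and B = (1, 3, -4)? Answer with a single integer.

|ax - bx| = |-12 - 1| = 13
|ay - by| = |-1 - 3| = 4
|az - bz| = |13 - (-4)| = 17
distance = (13 + 4 + 17) / 2 = 34 / 2 = 17

Answer: 17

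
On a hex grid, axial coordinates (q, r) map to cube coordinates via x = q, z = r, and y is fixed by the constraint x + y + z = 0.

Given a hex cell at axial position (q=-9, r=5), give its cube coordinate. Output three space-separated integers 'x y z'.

x = q = -9
z = r = 5
y = -x - z = -(-9) - (5) = 4

Answer: -9 4 5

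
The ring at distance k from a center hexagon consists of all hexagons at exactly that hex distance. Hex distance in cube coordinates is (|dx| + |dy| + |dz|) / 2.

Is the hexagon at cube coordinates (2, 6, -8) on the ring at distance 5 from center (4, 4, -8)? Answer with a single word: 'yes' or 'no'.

Answer: no

Derivation:
|px - cx| = |2 - 4| = 2
|py - cy| = |6 - 4| = 2
|pz - cz| = |-8 - (-8)| = 0
distance = (2+2+0)/2 = 4/2 = 2
radius = 5; distance != radius -> no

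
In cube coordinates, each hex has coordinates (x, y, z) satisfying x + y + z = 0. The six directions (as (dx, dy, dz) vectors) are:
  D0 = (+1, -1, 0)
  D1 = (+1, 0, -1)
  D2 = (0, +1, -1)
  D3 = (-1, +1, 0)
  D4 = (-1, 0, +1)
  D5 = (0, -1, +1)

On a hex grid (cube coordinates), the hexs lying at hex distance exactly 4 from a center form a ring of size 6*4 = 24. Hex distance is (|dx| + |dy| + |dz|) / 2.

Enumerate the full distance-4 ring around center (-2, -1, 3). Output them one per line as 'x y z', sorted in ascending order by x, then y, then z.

Answer: -6 -1 7
-6 0 6
-6 1 5
-6 2 4
-6 3 3
-5 -2 7
-5 3 2
-4 -3 7
-4 3 1
-3 -4 7
-3 3 0
-2 -5 7
-2 3 -1
-1 -5 6
-1 2 -1
0 -5 5
0 1 -1
1 -5 4
1 0 -1
2 -5 3
2 -4 2
2 -3 1
2 -2 0
2 -1 -1

Derivation:
Walk ring at distance 4 from (-2, -1, 3):
Start at center + D4*4 = (-6, -1, 7)
  hex 0: (-6, -1, 7)
  hex 1: (-5, -2, 7)
  hex 2: (-4, -3, 7)
  hex 3: (-3, -4, 7)
  hex 4: (-2, -5, 7)
  hex 5: (-1, -5, 6)
  hex 6: (0, -5, 5)
  hex 7: (1, -5, 4)
  hex 8: (2, -5, 3)
  hex 9: (2, -4, 2)
  hex 10: (2, -3, 1)
  hex 11: (2, -2, 0)
  hex 12: (2, -1, -1)
  hex 13: (1, 0, -1)
  hex 14: (0, 1, -1)
  hex 15: (-1, 2, -1)
  hex 16: (-2, 3, -1)
  hex 17: (-3, 3, 0)
  hex 18: (-4, 3, 1)
  hex 19: (-5, 3, 2)
  hex 20: (-6, 3, 3)
  hex 21: (-6, 2, 4)
  hex 22: (-6, 1, 5)
  hex 23: (-6, 0, 6)
Sorted: 24 hexes.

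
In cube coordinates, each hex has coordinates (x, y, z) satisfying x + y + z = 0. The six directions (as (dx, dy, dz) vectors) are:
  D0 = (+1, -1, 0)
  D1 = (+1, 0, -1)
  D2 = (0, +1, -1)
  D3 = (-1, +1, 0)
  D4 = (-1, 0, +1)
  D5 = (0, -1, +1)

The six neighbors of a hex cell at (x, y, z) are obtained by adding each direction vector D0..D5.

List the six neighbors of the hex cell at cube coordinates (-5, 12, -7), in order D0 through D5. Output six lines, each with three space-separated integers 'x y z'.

Center: (-5, 12, -7). Add each direction:
  D0: (-5, 12, -7) + (1, -1, 0) = (-4, 11, -7)
  D1: (-5, 12, -7) + (1, 0, -1) = (-4, 12, -8)
  D2: (-5, 12, -7) + (0, 1, -1) = (-5, 13, -8)
  D3: (-5, 12, -7) + (-1, 1, 0) = (-6, 13, -7)
  D4: (-5, 12, -7) + (-1, 0, 1) = (-6, 12, -6)
  D5: (-5, 12, -7) + (0, -1, 1) = (-5, 11, -6)

Answer: -4 11 -7
-4 12 -8
-5 13 -8
-6 13 -7
-6 12 -6
-5 11 -6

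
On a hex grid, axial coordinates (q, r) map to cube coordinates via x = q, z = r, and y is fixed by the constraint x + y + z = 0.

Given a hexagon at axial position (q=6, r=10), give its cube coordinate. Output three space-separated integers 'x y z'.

x = q = 6
z = r = 10
y = -x - z = -(6) - (10) = -16

Answer: 6 -16 10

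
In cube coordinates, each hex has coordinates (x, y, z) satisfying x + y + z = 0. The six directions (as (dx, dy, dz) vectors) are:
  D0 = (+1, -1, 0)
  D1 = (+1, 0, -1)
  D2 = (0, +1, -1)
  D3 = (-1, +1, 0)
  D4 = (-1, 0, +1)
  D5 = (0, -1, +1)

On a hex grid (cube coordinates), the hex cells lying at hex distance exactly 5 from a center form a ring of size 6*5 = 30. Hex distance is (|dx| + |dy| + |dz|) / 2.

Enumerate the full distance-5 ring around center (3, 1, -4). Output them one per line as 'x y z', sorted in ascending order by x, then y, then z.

Walk ring at distance 5 from (3, 1, -4):
Start at center + D4*5 = (-2, 1, 1)
  hex 0: (-2, 1, 1)
  hex 1: (-1, 0, 1)
  hex 2: (0, -1, 1)
  hex 3: (1, -2, 1)
  hex 4: (2, -3, 1)
  hex 5: (3, -4, 1)
  hex 6: (4, -4, 0)
  hex 7: (5, -4, -1)
  hex 8: (6, -4, -2)
  hex 9: (7, -4, -3)
  hex 10: (8, -4, -4)
  hex 11: (8, -3, -5)
  hex 12: (8, -2, -6)
  hex 13: (8, -1, -7)
  hex 14: (8, 0, -8)
  hex 15: (8, 1, -9)
  hex 16: (7, 2, -9)
  hex 17: (6, 3, -9)
  hex 18: (5, 4, -9)
  hex 19: (4, 5, -9)
  hex 20: (3, 6, -9)
  hex 21: (2, 6, -8)
  hex 22: (1, 6, -7)
  hex 23: (0, 6, -6)
  hex 24: (-1, 6, -5)
  hex 25: (-2, 6, -4)
  hex 26: (-2, 5, -3)
  hex 27: (-2, 4, -2)
  hex 28: (-2, 3, -1)
  hex 29: (-2, 2, 0)
Sorted: 30 hexes.

Answer: -2 1 1
-2 2 0
-2 3 -1
-2 4 -2
-2 5 -3
-2 6 -4
-1 0 1
-1 6 -5
0 -1 1
0 6 -6
1 -2 1
1 6 -7
2 -3 1
2 6 -8
3 -4 1
3 6 -9
4 -4 0
4 5 -9
5 -4 -1
5 4 -9
6 -4 -2
6 3 -9
7 -4 -3
7 2 -9
8 -4 -4
8 -3 -5
8 -2 -6
8 -1 -7
8 0 -8
8 1 -9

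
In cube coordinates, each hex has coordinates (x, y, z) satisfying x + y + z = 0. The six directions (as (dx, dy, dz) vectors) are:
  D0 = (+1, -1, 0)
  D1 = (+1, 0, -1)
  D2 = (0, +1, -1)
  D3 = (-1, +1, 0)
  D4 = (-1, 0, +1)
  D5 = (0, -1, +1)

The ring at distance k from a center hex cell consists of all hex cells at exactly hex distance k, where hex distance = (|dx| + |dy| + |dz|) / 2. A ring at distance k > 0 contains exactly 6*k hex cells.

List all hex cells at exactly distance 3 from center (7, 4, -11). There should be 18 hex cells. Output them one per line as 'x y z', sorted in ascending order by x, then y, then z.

Answer: 4 4 -8
4 5 -9
4 6 -10
4 7 -11
5 3 -8
5 7 -12
6 2 -8
6 7 -13
7 1 -8
7 7 -14
8 1 -9
8 6 -14
9 1 -10
9 5 -14
10 1 -11
10 2 -12
10 3 -13
10 4 -14

Derivation:
Walk ring at distance 3 from (7, 4, -11):
Start at center + D4*3 = (4, 4, -8)
  hex 0: (4, 4, -8)
  hex 1: (5, 3, -8)
  hex 2: (6, 2, -8)
  hex 3: (7, 1, -8)
  hex 4: (8, 1, -9)
  hex 5: (9, 1, -10)
  hex 6: (10, 1, -11)
  hex 7: (10, 2, -12)
  hex 8: (10, 3, -13)
  hex 9: (10, 4, -14)
  hex 10: (9, 5, -14)
  hex 11: (8, 6, -14)
  hex 12: (7, 7, -14)
  hex 13: (6, 7, -13)
  hex 14: (5, 7, -12)
  hex 15: (4, 7, -11)
  hex 16: (4, 6, -10)
  hex 17: (4, 5, -9)
Sorted: 18 hexes.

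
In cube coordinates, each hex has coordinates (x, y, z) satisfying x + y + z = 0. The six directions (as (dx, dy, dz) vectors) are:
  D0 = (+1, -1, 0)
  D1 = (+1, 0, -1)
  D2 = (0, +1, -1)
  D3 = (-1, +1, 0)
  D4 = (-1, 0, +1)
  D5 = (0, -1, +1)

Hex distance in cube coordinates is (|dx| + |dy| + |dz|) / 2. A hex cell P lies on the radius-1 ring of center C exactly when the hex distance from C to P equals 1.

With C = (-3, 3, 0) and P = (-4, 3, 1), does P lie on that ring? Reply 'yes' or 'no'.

|px - cx| = |-4 - (-3)| = 1
|py - cy| = |3 - 3| = 0
|pz - cz| = |1 - 0| = 1
distance = (1+0+1)/2 = 2/2 = 1
radius = 1; distance == radius -> yes

Answer: yes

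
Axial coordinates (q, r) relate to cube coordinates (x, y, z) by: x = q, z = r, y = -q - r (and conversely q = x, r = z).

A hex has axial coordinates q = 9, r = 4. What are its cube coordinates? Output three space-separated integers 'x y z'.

Answer: 9 -13 4

Derivation:
x = q = 9
z = r = 4
y = -x - z = -(9) - (4) = -13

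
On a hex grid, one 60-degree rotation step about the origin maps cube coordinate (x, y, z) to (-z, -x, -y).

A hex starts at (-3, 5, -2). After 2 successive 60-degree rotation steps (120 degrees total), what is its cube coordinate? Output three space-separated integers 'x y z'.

Start: (-3, 5, -2)
Step 1: (-3, 5, -2) -> (-(-2), -(-3), -(5)) = (2, 3, -5)
Step 2: (2, 3, -5) -> (-(-5), -(2), -(3)) = (5, -2, -3)

Answer: 5 -2 -3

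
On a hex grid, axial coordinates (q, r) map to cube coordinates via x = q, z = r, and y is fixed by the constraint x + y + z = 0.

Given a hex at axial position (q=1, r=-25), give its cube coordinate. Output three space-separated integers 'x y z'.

x = q = 1
z = r = -25
y = -x - z = -(1) - (-25) = 24

Answer: 1 24 -25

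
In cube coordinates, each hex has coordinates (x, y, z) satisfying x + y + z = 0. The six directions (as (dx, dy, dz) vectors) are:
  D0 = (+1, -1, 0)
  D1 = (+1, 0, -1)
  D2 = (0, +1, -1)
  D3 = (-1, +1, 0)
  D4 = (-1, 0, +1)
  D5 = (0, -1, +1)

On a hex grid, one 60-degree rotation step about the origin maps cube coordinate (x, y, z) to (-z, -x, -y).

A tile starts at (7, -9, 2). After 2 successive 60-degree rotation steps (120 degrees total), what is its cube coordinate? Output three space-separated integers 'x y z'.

Answer: -9 2 7

Derivation:
Start: (7, -9, 2)
Step 1: (7, -9, 2) -> (-(2), -(7), -(-9)) = (-2, -7, 9)
Step 2: (-2, -7, 9) -> (-(9), -(-2), -(-7)) = (-9, 2, 7)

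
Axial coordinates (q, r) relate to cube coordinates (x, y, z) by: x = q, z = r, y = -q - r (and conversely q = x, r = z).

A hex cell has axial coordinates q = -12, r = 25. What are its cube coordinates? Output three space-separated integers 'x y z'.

Answer: -12 -13 25

Derivation:
x = q = -12
z = r = 25
y = -x - z = -(-12) - (25) = -13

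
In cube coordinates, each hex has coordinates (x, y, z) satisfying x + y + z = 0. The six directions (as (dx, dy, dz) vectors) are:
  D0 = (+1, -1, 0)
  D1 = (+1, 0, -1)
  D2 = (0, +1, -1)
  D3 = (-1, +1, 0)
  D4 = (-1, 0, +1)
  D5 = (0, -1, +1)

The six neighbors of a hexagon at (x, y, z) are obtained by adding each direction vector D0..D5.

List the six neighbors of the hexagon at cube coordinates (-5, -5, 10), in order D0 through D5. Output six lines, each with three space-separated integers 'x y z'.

Center: (-5, -5, 10). Add each direction:
  D0: (-5, -5, 10) + (1, -1, 0) = (-4, -6, 10)
  D1: (-5, -5, 10) + (1, 0, -1) = (-4, -5, 9)
  D2: (-5, -5, 10) + (0, 1, -1) = (-5, -4, 9)
  D3: (-5, -5, 10) + (-1, 1, 0) = (-6, -4, 10)
  D4: (-5, -5, 10) + (-1, 0, 1) = (-6, -5, 11)
  D5: (-5, -5, 10) + (0, -1, 1) = (-5, -6, 11)

Answer: -4 -6 10
-4 -5 9
-5 -4 9
-6 -4 10
-6 -5 11
-5 -6 11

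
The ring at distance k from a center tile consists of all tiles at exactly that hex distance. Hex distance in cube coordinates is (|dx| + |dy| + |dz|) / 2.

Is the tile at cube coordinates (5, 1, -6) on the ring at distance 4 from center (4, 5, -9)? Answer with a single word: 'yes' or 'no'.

Answer: yes

Derivation:
|px - cx| = |5 - 4| = 1
|py - cy| = |1 - 5| = 4
|pz - cz| = |-6 - (-9)| = 3
distance = (1+4+3)/2 = 8/2 = 4
radius = 4; distance == radius -> yes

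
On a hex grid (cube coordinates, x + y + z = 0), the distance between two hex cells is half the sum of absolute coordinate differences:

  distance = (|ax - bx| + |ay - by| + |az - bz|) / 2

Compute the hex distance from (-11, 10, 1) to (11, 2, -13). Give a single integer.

Answer: 22

Derivation:
|ax - bx| = |-11 - 11| = 22
|ay - by| = |10 - 2| = 8
|az - bz| = |1 - (-13)| = 14
distance = (22 + 8 + 14) / 2 = 44 / 2 = 22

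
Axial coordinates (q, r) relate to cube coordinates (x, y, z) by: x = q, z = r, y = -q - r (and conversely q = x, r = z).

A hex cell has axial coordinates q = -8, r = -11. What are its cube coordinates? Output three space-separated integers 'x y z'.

x = q = -8
z = r = -11
y = -x - z = -(-8) - (-11) = 19

Answer: -8 19 -11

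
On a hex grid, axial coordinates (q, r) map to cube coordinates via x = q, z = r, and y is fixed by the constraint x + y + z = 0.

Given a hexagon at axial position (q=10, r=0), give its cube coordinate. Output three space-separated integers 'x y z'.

x = q = 10
z = r = 0
y = -x - z = -(10) - (0) = -10

Answer: 10 -10 0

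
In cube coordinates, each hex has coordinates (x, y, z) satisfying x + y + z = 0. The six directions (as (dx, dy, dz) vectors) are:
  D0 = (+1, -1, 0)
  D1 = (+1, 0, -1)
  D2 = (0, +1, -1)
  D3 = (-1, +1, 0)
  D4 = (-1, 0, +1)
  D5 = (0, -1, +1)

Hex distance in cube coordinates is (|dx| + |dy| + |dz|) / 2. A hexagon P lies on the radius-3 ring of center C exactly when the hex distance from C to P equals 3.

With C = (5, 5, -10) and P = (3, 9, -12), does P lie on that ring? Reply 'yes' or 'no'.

|px - cx| = |3 - 5| = 2
|py - cy| = |9 - 5| = 4
|pz - cz| = |-12 - (-10)| = 2
distance = (2+4+2)/2 = 8/2 = 4
radius = 3; distance != radius -> no

Answer: no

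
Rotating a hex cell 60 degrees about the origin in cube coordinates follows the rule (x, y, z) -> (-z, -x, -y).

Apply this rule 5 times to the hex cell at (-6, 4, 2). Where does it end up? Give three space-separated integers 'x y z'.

Start: (-6, 4, 2)
Step 1: (-6, 4, 2) -> (-(2), -(-6), -(4)) = (-2, 6, -4)
Step 2: (-2, 6, -4) -> (-(-4), -(-2), -(6)) = (4, 2, -6)
Step 3: (4, 2, -6) -> (-(-6), -(4), -(2)) = (6, -4, -2)
Step 4: (6, -4, -2) -> (-(-2), -(6), -(-4)) = (2, -6, 4)
Step 5: (2, -6, 4) -> (-(4), -(2), -(-6)) = (-4, -2, 6)

Answer: -4 -2 6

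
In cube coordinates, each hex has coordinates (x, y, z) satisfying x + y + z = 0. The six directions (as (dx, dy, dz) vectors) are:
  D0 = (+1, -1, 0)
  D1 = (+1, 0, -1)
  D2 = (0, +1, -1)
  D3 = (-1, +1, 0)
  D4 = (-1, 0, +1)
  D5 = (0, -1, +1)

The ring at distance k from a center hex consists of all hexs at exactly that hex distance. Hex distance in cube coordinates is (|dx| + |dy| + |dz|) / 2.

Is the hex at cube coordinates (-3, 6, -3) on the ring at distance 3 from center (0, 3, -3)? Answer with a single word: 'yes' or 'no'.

|px - cx| = |-3 - 0| = 3
|py - cy| = |6 - 3| = 3
|pz - cz| = |-3 - (-3)| = 0
distance = (3+3+0)/2 = 6/2 = 3
radius = 3; distance == radius -> yes

Answer: yes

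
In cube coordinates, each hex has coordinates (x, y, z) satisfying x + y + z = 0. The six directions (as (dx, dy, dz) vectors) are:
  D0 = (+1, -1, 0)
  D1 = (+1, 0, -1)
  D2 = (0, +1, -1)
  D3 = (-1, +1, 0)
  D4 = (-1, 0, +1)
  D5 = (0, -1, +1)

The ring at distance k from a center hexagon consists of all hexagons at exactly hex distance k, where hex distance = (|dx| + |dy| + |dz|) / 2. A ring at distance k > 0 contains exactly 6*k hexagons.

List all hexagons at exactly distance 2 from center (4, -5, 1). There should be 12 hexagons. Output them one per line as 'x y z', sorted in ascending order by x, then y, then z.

Walk ring at distance 2 from (4, -5, 1):
Start at center + D4*2 = (2, -5, 3)
  hex 0: (2, -5, 3)
  hex 1: (3, -6, 3)
  hex 2: (4, -7, 3)
  hex 3: (5, -7, 2)
  hex 4: (6, -7, 1)
  hex 5: (6, -6, 0)
  hex 6: (6, -5, -1)
  hex 7: (5, -4, -1)
  hex 8: (4, -3, -1)
  hex 9: (3, -3, 0)
  hex 10: (2, -3, 1)
  hex 11: (2, -4, 2)
Sorted: 12 hexes.

Answer: 2 -5 3
2 -4 2
2 -3 1
3 -6 3
3 -3 0
4 -7 3
4 -3 -1
5 -7 2
5 -4 -1
6 -7 1
6 -6 0
6 -5 -1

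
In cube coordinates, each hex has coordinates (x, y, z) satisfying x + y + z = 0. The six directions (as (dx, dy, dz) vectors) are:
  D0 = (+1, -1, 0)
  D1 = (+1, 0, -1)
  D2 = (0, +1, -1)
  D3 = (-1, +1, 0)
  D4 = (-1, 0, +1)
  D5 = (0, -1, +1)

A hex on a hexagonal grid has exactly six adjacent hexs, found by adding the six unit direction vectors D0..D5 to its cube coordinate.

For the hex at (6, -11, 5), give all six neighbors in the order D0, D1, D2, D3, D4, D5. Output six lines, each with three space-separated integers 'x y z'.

Center: (6, -11, 5). Add each direction:
  D0: (6, -11, 5) + (1, -1, 0) = (7, -12, 5)
  D1: (6, -11, 5) + (1, 0, -1) = (7, -11, 4)
  D2: (6, -11, 5) + (0, 1, -1) = (6, -10, 4)
  D3: (6, -11, 5) + (-1, 1, 0) = (5, -10, 5)
  D4: (6, -11, 5) + (-1, 0, 1) = (5, -11, 6)
  D5: (6, -11, 5) + (0, -1, 1) = (6, -12, 6)

Answer: 7 -12 5
7 -11 4
6 -10 4
5 -10 5
5 -11 6
6 -12 6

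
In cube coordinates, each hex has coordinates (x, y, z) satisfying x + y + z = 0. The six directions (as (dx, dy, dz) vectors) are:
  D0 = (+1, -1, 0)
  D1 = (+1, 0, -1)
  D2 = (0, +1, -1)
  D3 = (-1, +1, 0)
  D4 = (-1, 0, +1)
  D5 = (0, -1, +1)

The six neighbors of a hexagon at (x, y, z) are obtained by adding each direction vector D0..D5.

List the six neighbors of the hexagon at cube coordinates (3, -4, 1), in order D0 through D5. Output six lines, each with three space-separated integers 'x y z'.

Center: (3, -4, 1). Add each direction:
  D0: (3, -4, 1) + (1, -1, 0) = (4, -5, 1)
  D1: (3, -4, 1) + (1, 0, -1) = (4, -4, 0)
  D2: (3, -4, 1) + (0, 1, -1) = (3, -3, 0)
  D3: (3, -4, 1) + (-1, 1, 0) = (2, -3, 1)
  D4: (3, -4, 1) + (-1, 0, 1) = (2, -4, 2)
  D5: (3, -4, 1) + (0, -1, 1) = (3, -5, 2)

Answer: 4 -5 1
4 -4 0
3 -3 0
2 -3 1
2 -4 2
3 -5 2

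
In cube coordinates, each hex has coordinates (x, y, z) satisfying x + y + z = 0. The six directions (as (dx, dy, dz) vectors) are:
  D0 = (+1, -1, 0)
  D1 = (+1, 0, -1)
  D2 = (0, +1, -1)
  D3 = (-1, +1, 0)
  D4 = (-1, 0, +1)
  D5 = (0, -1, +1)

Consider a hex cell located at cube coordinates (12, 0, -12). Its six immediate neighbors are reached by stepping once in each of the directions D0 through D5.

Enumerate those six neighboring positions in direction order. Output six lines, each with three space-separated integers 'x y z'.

Answer: 13 -1 -12
13 0 -13
12 1 -13
11 1 -12
11 0 -11
12 -1 -11

Derivation:
Center: (12, 0, -12). Add each direction:
  D0: (12, 0, -12) + (1, -1, 0) = (13, -1, -12)
  D1: (12, 0, -12) + (1, 0, -1) = (13, 0, -13)
  D2: (12, 0, -12) + (0, 1, -1) = (12, 1, -13)
  D3: (12, 0, -12) + (-1, 1, 0) = (11, 1, -12)
  D4: (12, 0, -12) + (-1, 0, 1) = (11, 0, -11)
  D5: (12, 0, -12) + (0, -1, 1) = (12, -1, -11)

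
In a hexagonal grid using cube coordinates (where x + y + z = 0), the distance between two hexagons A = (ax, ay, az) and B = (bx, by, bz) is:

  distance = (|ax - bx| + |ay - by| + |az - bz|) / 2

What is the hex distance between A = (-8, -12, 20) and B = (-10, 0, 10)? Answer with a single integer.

Answer: 12

Derivation:
|ax - bx| = |-8 - (-10)| = 2
|ay - by| = |-12 - 0| = 12
|az - bz| = |20 - 10| = 10
distance = (2 + 12 + 10) / 2 = 24 / 2 = 12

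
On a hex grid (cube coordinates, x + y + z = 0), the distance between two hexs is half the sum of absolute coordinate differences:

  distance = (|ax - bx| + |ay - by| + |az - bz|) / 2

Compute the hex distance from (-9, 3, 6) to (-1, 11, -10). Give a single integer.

|ax - bx| = |-9 - (-1)| = 8
|ay - by| = |3 - 11| = 8
|az - bz| = |6 - (-10)| = 16
distance = (8 + 8 + 16) / 2 = 32 / 2 = 16

Answer: 16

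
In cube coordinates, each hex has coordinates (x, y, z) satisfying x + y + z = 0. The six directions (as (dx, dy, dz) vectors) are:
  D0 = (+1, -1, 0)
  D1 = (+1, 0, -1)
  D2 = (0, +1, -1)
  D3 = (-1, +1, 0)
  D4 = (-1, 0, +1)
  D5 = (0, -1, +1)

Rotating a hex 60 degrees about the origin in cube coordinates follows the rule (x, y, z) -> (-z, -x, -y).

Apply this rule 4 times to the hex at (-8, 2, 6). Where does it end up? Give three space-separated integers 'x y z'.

Answer: 6 -8 2

Derivation:
Start: (-8, 2, 6)
Step 1: (-8, 2, 6) -> (-(6), -(-8), -(2)) = (-6, 8, -2)
Step 2: (-6, 8, -2) -> (-(-2), -(-6), -(8)) = (2, 6, -8)
Step 3: (2, 6, -8) -> (-(-8), -(2), -(6)) = (8, -2, -6)
Step 4: (8, -2, -6) -> (-(-6), -(8), -(-2)) = (6, -8, 2)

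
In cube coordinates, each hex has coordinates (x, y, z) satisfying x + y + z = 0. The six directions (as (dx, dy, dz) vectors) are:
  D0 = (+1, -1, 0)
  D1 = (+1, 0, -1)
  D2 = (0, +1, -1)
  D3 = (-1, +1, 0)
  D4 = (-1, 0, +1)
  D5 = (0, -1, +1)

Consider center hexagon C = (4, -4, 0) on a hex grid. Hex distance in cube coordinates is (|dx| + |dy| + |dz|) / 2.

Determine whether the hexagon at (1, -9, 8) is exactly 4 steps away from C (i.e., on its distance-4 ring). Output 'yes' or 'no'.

Answer: no

Derivation:
|px - cx| = |1 - 4| = 3
|py - cy| = |-9 - (-4)| = 5
|pz - cz| = |8 - 0| = 8
distance = (3+5+8)/2 = 16/2 = 8
radius = 4; distance != radius -> no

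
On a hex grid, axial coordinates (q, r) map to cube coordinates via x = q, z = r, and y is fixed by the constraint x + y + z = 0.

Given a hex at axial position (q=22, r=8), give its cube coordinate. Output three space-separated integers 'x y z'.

x = q = 22
z = r = 8
y = -x - z = -(22) - (8) = -30

Answer: 22 -30 8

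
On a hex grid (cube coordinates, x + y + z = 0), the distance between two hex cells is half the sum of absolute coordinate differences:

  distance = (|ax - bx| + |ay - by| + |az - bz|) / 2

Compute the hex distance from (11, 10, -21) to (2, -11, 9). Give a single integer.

Answer: 30

Derivation:
|ax - bx| = |11 - 2| = 9
|ay - by| = |10 - (-11)| = 21
|az - bz| = |-21 - 9| = 30
distance = (9 + 21 + 30) / 2 = 60 / 2 = 30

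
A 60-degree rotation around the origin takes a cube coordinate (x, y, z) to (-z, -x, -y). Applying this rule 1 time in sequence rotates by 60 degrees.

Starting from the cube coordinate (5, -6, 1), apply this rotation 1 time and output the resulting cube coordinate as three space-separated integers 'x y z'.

Start: (5, -6, 1)
Step 1: (5, -6, 1) -> (-(1), -(5), -(-6)) = (-1, -5, 6)

Answer: -1 -5 6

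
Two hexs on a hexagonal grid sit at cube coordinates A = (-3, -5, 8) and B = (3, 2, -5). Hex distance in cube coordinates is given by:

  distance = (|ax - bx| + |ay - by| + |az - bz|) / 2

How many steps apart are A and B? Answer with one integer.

|ax - bx| = |-3 - 3| = 6
|ay - by| = |-5 - 2| = 7
|az - bz| = |8 - (-5)| = 13
distance = (6 + 7 + 13) / 2 = 26 / 2 = 13

Answer: 13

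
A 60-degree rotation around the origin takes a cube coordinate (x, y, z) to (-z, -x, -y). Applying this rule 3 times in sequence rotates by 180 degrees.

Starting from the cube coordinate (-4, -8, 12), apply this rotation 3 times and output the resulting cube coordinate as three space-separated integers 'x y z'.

Start: (-4, -8, 12)
Step 1: (-4, -8, 12) -> (-(12), -(-4), -(-8)) = (-12, 4, 8)
Step 2: (-12, 4, 8) -> (-(8), -(-12), -(4)) = (-8, 12, -4)
Step 3: (-8, 12, -4) -> (-(-4), -(-8), -(12)) = (4, 8, -12)

Answer: 4 8 -12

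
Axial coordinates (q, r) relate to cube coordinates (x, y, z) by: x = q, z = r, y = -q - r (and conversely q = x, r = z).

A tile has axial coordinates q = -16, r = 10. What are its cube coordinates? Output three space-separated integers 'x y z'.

x = q = -16
z = r = 10
y = -x - z = -(-16) - (10) = 6

Answer: -16 6 10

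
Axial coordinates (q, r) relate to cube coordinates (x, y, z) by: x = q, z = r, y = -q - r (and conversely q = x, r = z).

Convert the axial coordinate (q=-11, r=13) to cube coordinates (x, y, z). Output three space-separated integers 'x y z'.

x = q = -11
z = r = 13
y = -x - z = -(-11) - (13) = -2

Answer: -11 -2 13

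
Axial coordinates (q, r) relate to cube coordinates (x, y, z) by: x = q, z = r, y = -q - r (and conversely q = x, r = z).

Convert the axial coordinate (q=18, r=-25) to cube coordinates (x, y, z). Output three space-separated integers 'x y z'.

Answer: 18 7 -25

Derivation:
x = q = 18
z = r = -25
y = -x - z = -(18) - (-25) = 7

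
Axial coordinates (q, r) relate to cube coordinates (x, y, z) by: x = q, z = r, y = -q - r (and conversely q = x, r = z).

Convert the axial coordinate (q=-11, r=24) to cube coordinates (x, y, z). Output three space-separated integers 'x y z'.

Answer: -11 -13 24

Derivation:
x = q = -11
z = r = 24
y = -x - z = -(-11) - (24) = -13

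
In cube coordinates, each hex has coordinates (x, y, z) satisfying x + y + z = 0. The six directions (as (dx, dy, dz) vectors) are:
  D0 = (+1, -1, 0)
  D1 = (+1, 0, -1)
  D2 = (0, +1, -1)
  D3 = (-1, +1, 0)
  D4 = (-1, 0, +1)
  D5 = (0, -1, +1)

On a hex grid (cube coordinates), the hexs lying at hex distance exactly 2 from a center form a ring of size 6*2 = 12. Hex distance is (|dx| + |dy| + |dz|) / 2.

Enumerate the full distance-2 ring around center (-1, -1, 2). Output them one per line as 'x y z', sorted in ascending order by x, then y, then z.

Answer: -3 -1 4
-3 0 3
-3 1 2
-2 -2 4
-2 1 1
-1 -3 4
-1 1 0
0 -3 3
0 0 0
1 -3 2
1 -2 1
1 -1 0

Derivation:
Walk ring at distance 2 from (-1, -1, 2):
Start at center + D4*2 = (-3, -1, 4)
  hex 0: (-3, -1, 4)
  hex 1: (-2, -2, 4)
  hex 2: (-1, -3, 4)
  hex 3: (0, -3, 3)
  hex 4: (1, -3, 2)
  hex 5: (1, -2, 1)
  hex 6: (1, -1, 0)
  hex 7: (0, 0, 0)
  hex 8: (-1, 1, 0)
  hex 9: (-2, 1, 1)
  hex 10: (-3, 1, 2)
  hex 11: (-3, 0, 3)
Sorted: 12 hexes.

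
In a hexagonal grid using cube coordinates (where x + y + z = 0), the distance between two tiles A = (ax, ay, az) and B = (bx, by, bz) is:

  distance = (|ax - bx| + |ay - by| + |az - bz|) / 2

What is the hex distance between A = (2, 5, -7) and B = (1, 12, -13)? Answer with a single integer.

|ax - bx| = |2 - 1| = 1
|ay - by| = |5 - 12| = 7
|az - bz| = |-7 - (-13)| = 6
distance = (1 + 7 + 6) / 2 = 14 / 2 = 7

Answer: 7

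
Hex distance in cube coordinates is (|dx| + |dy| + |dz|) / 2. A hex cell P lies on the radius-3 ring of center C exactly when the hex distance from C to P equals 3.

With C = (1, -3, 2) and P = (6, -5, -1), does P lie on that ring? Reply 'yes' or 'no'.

Answer: no

Derivation:
|px - cx| = |6 - 1| = 5
|py - cy| = |-5 - (-3)| = 2
|pz - cz| = |-1 - 2| = 3
distance = (5+2+3)/2 = 10/2 = 5
radius = 3; distance != radius -> no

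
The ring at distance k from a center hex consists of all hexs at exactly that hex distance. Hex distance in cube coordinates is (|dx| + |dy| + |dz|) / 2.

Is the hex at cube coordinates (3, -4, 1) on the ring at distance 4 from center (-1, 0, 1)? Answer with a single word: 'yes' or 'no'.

|px - cx| = |3 - (-1)| = 4
|py - cy| = |-4 - 0| = 4
|pz - cz| = |1 - 1| = 0
distance = (4+4+0)/2 = 8/2 = 4
radius = 4; distance == radius -> yes

Answer: yes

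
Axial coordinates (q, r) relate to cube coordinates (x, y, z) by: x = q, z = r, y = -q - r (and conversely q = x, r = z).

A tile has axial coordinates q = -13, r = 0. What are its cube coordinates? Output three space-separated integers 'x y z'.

Answer: -13 13 0

Derivation:
x = q = -13
z = r = 0
y = -x - z = -(-13) - (0) = 13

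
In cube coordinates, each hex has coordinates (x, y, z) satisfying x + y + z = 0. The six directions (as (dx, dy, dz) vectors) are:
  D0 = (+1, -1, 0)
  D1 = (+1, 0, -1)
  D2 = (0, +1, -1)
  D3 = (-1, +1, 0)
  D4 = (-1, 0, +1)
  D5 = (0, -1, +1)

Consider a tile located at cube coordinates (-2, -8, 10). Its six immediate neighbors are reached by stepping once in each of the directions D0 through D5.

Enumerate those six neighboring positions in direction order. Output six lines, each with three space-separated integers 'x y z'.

Answer: -1 -9 10
-1 -8 9
-2 -7 9
-3 -7 10
-3 -8 11
-2 -9 11

Derivation:
Center: (-2, -8, 10). Add each direction:
  D0: (-2, -8, 10) + (1, -1, 0) = (-1, -9, 10)
  D1: (-2, -8, 10) + (1, 0, -1) = (-1, -8, 9)
  D2: (-2, -8, 10) + (0, 1, -1) = (-2, -7, 9)
  D3: (-2, -8, 10) + (-1, 1, 0) = (-3, -7, 10)
  D4: (-2, -8, 10) + (-1, 0, 1) = (-3, -8, 11)
  D5: (-2, -8, 10) + (0, -1, 1) = (-2, -9, 11)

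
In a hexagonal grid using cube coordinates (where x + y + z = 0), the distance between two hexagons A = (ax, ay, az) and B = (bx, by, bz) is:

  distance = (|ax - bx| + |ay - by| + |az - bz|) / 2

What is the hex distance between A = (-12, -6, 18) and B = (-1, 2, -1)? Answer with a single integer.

|ax - bx| = |-12 - (-1)| = 11
|ay - by| = |-6 - 2| = 8
|az - bz| = |18 - (-1)| = 19
distance = (11 + 8 + 19) / 2 = 38 / 2 = 19

Answer: 19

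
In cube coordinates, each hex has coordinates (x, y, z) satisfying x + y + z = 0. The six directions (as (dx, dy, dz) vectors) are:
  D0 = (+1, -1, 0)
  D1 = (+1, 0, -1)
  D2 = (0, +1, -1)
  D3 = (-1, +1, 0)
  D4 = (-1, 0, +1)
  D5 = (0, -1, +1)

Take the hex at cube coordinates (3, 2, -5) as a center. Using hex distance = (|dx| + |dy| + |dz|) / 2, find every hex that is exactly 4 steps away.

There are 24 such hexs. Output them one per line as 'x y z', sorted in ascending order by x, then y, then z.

Walk ring at distance 4 from (3, 2, -5):
Start at center + D4*4 = (-1, 2, -1)
  hex 0: (-1, 2, -1)
  hex 1: (0, 1, -1)
  hex 2: (1, 0, -1)
  hex 3: (2, -1, -1)
  hex 4: (3, -2, -1)
  hex 5: (4, -2, -2)
  hex 6: (5, -2, -3)
  hex 7: (6, -2, -4)
  hex 8: (7, -2, -5)
  hex 9: (7, -1, -6)
  hex 10: (7, 0, -7)
  hex 11: (7, 1, -8)
  hex 12: (7, 2, -9)
  hex 13: (6, 3, -9)
  hex 14: (5, 4, -9)
  hex 15: (4, 5, -9)
  hex 16: (3, 6, -9)
  hex 17: (2, 6, -8)
  hex 18: (1, 6, -7)
  hex 19: (0, 6, -6)
  hex 20: (-1, 6, -5)
  hex 21: (-1, 5, -4)
  hex 22: (-1, 4, -3)
  hex 23: (-1, 3, -2)
Sorted: 24 hexes.

Answer: -1 2 -1
-1 3 -2
-1 4 -3
-1 5 -4
-1 6 -5
0 1 -1
0 6 -6
1 0 -1
1 6 -7
2 -1 -1
2 6 -8
3 -2 -1
3 6 -9
4 -2 -2
4 5 -9
5 -2 -3
5 4 -9
6 -2 -4
6 3 -9
7 -2 -5
7 -1 -6
7 0 -7
7 1 -8
7 2 -9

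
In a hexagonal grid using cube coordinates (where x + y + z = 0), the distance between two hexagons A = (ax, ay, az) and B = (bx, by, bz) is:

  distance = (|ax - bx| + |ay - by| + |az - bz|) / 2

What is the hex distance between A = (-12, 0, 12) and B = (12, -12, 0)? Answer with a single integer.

|ax - bx| = |-12 - 12| = 24
|ay - by| = |0 - (-12)| = 12
|az - bz| = |12 - 0| = 12
distance = (24 + 12 + 12) / 2 = 48 / 2 = 24

Answer: 24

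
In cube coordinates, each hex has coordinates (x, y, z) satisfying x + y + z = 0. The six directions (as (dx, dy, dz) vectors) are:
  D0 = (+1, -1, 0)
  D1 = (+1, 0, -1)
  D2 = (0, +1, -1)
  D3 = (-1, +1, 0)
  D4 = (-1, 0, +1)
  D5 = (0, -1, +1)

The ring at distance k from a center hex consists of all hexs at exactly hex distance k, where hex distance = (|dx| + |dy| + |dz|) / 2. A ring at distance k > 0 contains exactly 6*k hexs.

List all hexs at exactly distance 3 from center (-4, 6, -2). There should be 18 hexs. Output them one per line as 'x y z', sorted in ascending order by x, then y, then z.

Walk ring at distance 3 from (-4, 6, -2):
Start at center + D4*3 = (-7, 6, 1)
  hex 0: (-7, 6, 1)
  hex 1: (-6, 5, 1)
  hex 2: (-5, 4, 1)
  hex 3: (-4, 3, 1)
  hex 4: (-3, 3, 0)
  hex 5: (-2, 3, -1)
  hex 6: (-1, 3, -2)
  hex 7: (-1, 4, -3)
  hex 8: (-1, 5, -4)
  hex 9: (-1, 6, -5)
  hex 10: (-2, 7, -5)
  hex 11: (-3, 8, -5)
  hex 12: (-4, 9, -5)
  hex 13: (-5, 9, -4)
  hex 14: (-6, 9, -3)
  hex 15: (-7, 9, -2)
  hex 16: (-7, 8, -1)
  hex 17: (-7, 7, 0)
Sorted: 18 hexes.

Answer: -7 6 1
-7 7 0
-7 8 -1
-7 9 -2
-6 5 1
-6 9 -3
-5 4 1
-5 9 -4
-4 3 1
-4 9 -5
-3 3 0
-3 8 -5
-2 3 -1
-2 7 -5
-1 3 -2
-1 4 -3
-1 5 -4
-1 6 -5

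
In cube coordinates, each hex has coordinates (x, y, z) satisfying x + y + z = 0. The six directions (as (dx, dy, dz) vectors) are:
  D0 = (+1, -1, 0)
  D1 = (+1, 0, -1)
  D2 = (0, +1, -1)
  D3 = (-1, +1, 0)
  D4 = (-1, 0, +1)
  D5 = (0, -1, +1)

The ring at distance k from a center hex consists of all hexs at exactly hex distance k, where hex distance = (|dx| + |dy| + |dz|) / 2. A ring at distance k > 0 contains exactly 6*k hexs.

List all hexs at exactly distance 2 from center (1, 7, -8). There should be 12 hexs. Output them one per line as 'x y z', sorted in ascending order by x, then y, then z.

Walk ring at distance 2 from (1, 7, -8):
Start at center + D4*2 = (-1, 7, -6)
  hex 0: (-1, 7, -6)
  hex 1: (0, 6, -6)
  hex 2: (1, 5, -6)
  hex 3: (2, 5, -7)
  hex 4: (3, 5, -8)
  hex 5: (3, 6, -9)
  hex 6: (3, 7, -10)
  hex 7: (2, 8, -10)
  hex 8: (1, 9, -10)
  hex 9: (0, 9, -9)
  hex 10: (-1, 9, -8)
  hex 11: (-1, 8, -7)
Sorted: 12 hexes.

Answer: -1 7 -6
-1 8 -7
-1 9 -8
0 6 -6
0 9 -9
1 5 -6
1 9 -10
2 5 -7
2 8 -10
3 5 -8
3 6 -9
3 7 -10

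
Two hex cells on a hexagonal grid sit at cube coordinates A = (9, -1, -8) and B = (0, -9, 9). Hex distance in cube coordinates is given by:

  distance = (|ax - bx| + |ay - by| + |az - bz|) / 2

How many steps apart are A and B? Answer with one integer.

|ax - bx| = |9 - 0| = 9
|ay - by| = |-1 - (-9)| = 8
|az - bz| = |-8 - 9| = 17
distance = (9 + 8 + 17) / 2 = 34 / 2 = 17

Answer: 17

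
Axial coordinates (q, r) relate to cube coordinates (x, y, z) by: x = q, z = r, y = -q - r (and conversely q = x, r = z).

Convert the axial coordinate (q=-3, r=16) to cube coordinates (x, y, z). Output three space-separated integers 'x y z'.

Answer: -3 -13 16

Derivation:
x = q = -3
z = r = 16
y = -x - z = -(-3) - (16) = -13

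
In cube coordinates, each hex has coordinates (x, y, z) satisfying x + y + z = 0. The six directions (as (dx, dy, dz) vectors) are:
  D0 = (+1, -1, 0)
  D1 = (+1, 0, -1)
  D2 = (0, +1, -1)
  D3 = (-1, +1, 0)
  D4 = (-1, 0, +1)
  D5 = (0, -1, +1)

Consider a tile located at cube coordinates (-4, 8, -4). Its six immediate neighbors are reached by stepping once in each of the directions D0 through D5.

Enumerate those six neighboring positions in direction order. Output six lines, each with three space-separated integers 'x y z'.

Center: (-4, 8, -4). Add each direction:
  D0: (-4, 8, -4) + (1, -1, 0) = (-3, 7, -4)
  D1: (-4, 8, -4) + (1, 0, -1) = (-3, 8, -5)
  D2: (-4, 8, -4) + (0, 1, -1) = (-4, 9, -5)
  D3: (-4, 8, -4) + (-1, 1, 0) = (-5, 9, -4)
  D4: (-4, 8, -4) + (-1, 0, 1) = (-5, 8, -3)
  D5: (-4, 8, -4) + (0, -1, 1) = (-4, 7, -3)

Answer: -3 7 -4
-3 8 -5
-4 9 -5
-5 9 -4
-5 8 -3
-4 7 -3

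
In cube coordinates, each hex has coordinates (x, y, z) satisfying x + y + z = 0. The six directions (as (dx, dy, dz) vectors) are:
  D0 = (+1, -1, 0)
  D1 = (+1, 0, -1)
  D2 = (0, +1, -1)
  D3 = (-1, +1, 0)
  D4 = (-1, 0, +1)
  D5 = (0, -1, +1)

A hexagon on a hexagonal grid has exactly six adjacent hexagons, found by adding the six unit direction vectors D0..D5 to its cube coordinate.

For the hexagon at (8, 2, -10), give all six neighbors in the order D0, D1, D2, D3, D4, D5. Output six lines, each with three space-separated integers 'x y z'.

Center: (8, 2, -10). Add each direction:
  D0: (8, 2, -10) + (1, -1, 0) = (9, 1, -10)
  D1: (8, 2, -10) + (1, 0, -1) = (9, 2, -11)
  D2: (8, 2, -10) + (0, 1, -1) = (8, 3, -11)
  D3: (8, 2, -10) + (-1, 1, 0) = (7, 3, -10)
  D4: (8, 2, -10) + (-1, 0, 1) = (7, 2, -9)
  D5: (8, 2, -10) + (0, -1, 1) = (8, 1, -9)

Answer: 9 1 -10
9 2 -11
8 3 -11
7 3 -10
7 2 -9
8 1 -9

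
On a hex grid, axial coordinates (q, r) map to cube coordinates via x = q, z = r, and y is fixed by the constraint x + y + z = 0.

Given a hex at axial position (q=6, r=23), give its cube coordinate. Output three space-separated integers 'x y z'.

x = q = 6
z = r = 23
y = -x - z = -(6) - (23) = -29

Answer: 6 -29 23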